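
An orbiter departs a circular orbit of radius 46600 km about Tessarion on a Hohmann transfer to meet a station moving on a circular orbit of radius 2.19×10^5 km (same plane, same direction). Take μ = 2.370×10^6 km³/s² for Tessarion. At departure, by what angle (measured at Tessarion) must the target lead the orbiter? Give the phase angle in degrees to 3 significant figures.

Semi-major axis of the transfer orbit: a_t = (46600 + 2.190×10^5)/2 = 1.328×10^5 km.
The half-period of the transfer ellipse is t = π√(a_t³/μ) = 98758.1 s.
The target's mean motion on its circular orbit is ω₂ = √(μ/r₂³) = 1.50213×10^-5 rad/s.
Angle swept by the target during transfer: ω₂·t = 1.4835 rad = 85.00°.
The orbiter traverses 180° on the transfer ellipse, so the target must lead by 180° − 85.00° = 95.0°.

φ = 95.0°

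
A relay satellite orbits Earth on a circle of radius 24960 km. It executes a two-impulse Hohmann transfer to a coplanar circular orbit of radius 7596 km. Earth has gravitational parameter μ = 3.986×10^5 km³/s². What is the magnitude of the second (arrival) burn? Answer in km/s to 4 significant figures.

Δv₂ = 1.726 km/s

The Hohmann ellipse has a_t = (r₁ + r₂)/2 = 16278 km.
Circular speed at r = 7596 km: v_c = √(μ/r) = 7.244 km/s.
Vis-viva on the transfer ellipse at r = 7596 km gives v_t = √[μ(2/r − 1/a_t)] = 8.970 km/s.
Δv₂ = |v_t − v_c| = |8.970 − 7.244| = 1.726 km/s.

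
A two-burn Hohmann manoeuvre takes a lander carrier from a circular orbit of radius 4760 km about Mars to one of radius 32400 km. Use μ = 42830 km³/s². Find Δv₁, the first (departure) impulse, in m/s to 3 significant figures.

The Hohmann ellipse has a_t = (r₁ + r₂)/2 = 18580 km.
On the circular orbit at r = 4760 km, v_c = √(μ/r) = 2.9996 km/s.
Vis-viva on the transfer ellipse at r = 4760 km gives v_t = √[μ(2/r − 1/a_t)] = 3.9611 km/s.
Δv₁ = |v_t − v_c| = |3.9611 − 2.9996| = 0.9615 km/s.

Δv₁ = 961 m/s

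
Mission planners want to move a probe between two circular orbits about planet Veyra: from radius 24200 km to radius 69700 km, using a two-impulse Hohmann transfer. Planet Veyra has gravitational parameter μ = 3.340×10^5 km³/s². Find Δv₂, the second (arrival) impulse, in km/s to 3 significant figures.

The Hohmann ellipse has a_t = (r₁ + r₂)/2 = 46950 km.
Circular speed at r = 69700 km: v_c = √(μ/r) = 2.18906 km/s.
Transfer-orbit speed at the same r (vis-viva, a = a_t): v_t = √[μ(2/r − 1/a_t)] = 1.57162 km/s.
Δv₂ = |v_t − v_c| = |1.57162 − 2.18906| = 0.6174 km/s.

Δv₂ = 0.617 km/s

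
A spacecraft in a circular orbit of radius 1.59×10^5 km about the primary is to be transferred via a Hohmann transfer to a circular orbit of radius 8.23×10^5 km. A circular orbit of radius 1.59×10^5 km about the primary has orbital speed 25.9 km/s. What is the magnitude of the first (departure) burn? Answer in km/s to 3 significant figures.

Δv₁ = 7.63 km/s

From the circular-orbit relation v² = μ/r at r = 1.59×10^5 km: μ = v²r = (25.9)² × 1.59×10^5 = 1.06659×10^8 km³/s².
Semi-major axis of the transfer orbit: a_t = (1.590×10^5 + 8.230×10^5)/2 = 4.910×10^5 km.
Circular speed at r = 1.590×10^5 km: v_c = √(μ/r) = 25.900 km/s.
Transfer-orbit speed at the same r (vis-viva, a = a_t): v_t = √[μ(2/r − 1/a_t)] = 33.532 km/s.
Δv₁ = |v_t − v_c| = |33.532 − 25.900| = 7.632 km/s.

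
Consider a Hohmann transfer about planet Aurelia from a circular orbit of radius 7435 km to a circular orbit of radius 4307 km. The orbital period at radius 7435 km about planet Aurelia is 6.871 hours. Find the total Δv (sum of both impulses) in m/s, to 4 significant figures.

From Kepler's third law T² = 4π²r³/μ at r = 7435 km, T = 6.871 hours = 6.871 × 3600 s = 24735.6 s: μ = 4π²r³/T² = 26519.0 km³/s².
The Hohmann ellipse has a_t = (r₁ + r₂)/2 = 5871 km.
Circular speed at r₁: v₁ = √(μ/r₁) = √(26519.0/7435) = 1.889 km/s.
Transfer-orbit speed at r₁ (vis-viva equation): v_a = √[μ(2/r₁ − 1/a_t)] = 1.618 km/s.
First burn Δv₁ = |v_a − v₁| = 0.2710 km/s.
At r₂, v₂ = √(μ/r₂) = 2.481 km/s.
Transfer-orbit speed at r₂: v_p = √[μ(2/r₂ − 1/a_t)] = 2.792 km/s.
Second burn Δv₂ = |v₂ − v_p| = 0.3110 km/s.
Δv = Δv₁ + Δv₂ = 0.2710 + 0.3110 = 0.5820 km/s.

Δv = 582.0 m/s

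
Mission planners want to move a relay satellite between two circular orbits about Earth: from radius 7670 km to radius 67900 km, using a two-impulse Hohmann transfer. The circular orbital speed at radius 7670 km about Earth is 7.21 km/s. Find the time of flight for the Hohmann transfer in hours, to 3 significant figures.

t = 10.2 hours

From the circular-orbit relation v² = μ/r at r = 7670 km: μ = v²r = (7.21)² × 7670 = 3.98718×10^5 km³/s².
The Hohmann ellipse has a_t = (r₁ + r₂)/2 = 37785 km.
Half the transfer-orbit period gives t = π√(a_t³/μ) = 36542 s.
Converting: 36542 s ÷ 3600 s/hour = 10.2 hours.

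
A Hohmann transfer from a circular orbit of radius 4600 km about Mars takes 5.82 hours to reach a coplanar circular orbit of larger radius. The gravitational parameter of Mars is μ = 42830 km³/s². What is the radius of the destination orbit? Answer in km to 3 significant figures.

Transfer time t = 5.82 hours = 20952 s, and t = π√(a_t³/μ).
So a_t = (μ t²/π²)^(1/3) = (42830 × (20952)² / π²)^(1/3) = 12397 km.
Since a_t = (r₁ + r₂)/2, r₂ = 2a_t − r₁ = 2×12397 − 4600 = 20194 km.

r₂ = 20200 km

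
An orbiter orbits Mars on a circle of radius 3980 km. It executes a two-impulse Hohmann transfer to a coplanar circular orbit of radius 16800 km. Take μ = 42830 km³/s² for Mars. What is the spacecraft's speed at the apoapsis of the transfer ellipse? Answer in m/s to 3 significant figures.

v = 988 m/s

The Hohmann ellipse has a_t = (r₁ + r₂)/2 = 10390 km.
The apoapsis of the transfer ellipse is at r = 16800 km.
Vis-viva: v = √[μ(2/r − 1/a_t)] = √[42830 × (2/16800 − 1/10390)] = 0.9882 km/s.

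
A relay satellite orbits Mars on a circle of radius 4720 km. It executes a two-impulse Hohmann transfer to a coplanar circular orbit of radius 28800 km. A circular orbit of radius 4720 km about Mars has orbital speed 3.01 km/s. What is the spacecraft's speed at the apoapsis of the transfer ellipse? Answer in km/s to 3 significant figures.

From the circular-orbit relation v² = μ/r at r = 4720 km: μ = v²r = (3.01)² × 4720 = 42763.7 km³/s².
Transfer-ellipse semi-major axis a_t = (r₁ + r₂)/2 = (4720 + 28800)/2 = 16760 km.
At apoapsis, r = 28800 km.
Applying v² = μ(2/r − 1/a_t): v = 0.6467 km/s.

v = 0.647 km/s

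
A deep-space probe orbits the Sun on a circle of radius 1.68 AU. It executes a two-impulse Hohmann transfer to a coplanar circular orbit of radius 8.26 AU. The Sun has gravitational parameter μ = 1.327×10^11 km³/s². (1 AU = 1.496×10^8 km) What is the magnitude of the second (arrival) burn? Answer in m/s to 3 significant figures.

In km: r₁ = 1.68 × 1.496×10^8 = 2.51328×10^8 km; r₂ = 8.26 × 1.496×10^8 = 1.235696×10^9 km.
The Hohmann ellipse has a_t = (r₁ + r₂)/2 = 7.43512×10^8 km.
Circular speed at r = 1.235696×10^9 km: v_c = √(μ/r) = 10.363 km/s.
Transfer-orbit speed at the same r (vis-viva, a = a_t): v_t = √[μ(2/r − 1/a_t)] = 6.0250 km/s.
Δv₂ = |v_t − v_c| = |6.0250 − 10.363| = 4.338 km/s.

Δv₂ = 4340 m/s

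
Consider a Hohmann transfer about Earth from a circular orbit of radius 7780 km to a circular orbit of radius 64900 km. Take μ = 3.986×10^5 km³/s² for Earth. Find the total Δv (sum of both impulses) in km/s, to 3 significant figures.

Δv = 3.74 km/s

The Hohmann ellipse has a_t = (r₁ + r₂)/2 = 36340 km.
Circular speed at r₁: v₁ = √(μ/r₁) = √(3.986×10^5/7780) = 7.1578 km/s.
On the transfer ellipse at r₁, vis-viva equation gives v_p = √[μ(2/r₁ − 1/a_t)] = 9.5655 km/s.
First burn Δv₁ = |v_p − v₁| = 2.4077 km/s.
At r₂, v₂ = √(μ/r₂) = 2.4783 km/s.
Transfer-orbit speed at r₂: v_a = √[μ(2/r₂ − 1/a_t)] = 1.1467 km/s.
Second burn Δv₂ = |v₂ − v_a| = 1.3316 km/s.
Total Δv = Δv₁ + Δv₂ = 3.739 km/s.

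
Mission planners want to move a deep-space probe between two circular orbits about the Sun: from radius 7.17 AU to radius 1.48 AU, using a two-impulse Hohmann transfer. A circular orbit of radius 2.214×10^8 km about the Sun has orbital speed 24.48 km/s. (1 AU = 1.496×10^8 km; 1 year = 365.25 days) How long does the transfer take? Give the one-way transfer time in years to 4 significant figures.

From the circular-orbit relation v² = μ/r at r = 2.214×10^8 km: μ = v²r = (24.48)² × 2.214×10^8 = 1.32678×10^11 km³/s².
In km: r₁ = 7.17 × 1.496×10^8 = 1.072632×10^9 km; r₂ = 1.48 × 1.496×10^8 = 2.21408×10^8 km.
The Hohmann ellipse has a_t = (r₁ + r₂)/2 = 6.4702×10^8 km.
Half the transfer-orbit period gives t = π√(a_t³/μ) = 1.4195×10^8 s.
Converting: 1.4195×10^8 s ÷ 3.15576×10^7 s/year (365.25 × 86400) = 4.498 years.

t = 4.498 years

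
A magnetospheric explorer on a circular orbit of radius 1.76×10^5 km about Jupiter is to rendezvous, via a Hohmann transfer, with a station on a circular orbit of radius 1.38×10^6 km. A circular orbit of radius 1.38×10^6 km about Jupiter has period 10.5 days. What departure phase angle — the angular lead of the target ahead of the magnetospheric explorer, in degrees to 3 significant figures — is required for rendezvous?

From Kepler's third law T² = 4π²r³/μ at r = 1.38×10^6 km, T = 10.5 days = 10.5 × 86400 s = 9.072×10^5 s: μ = 4π²r³/T² = 1.26064×10^8 km³/s².
Semi-major axis of the transfer orbit: a_t = (1.760×10^5 + 1.380×10^6)/2 = 7.780×10^5 km.
Transfer time t = π√(a_t³/μ) = 1.920×10^5 s.
The target's mean motion on its circular orbit is ω₂ = √(μ/r₂³) = 6.926×10^-6 rad/s.
Angle swept by the target during transfer: ω₂·t = 1.3298 rad = 76.19°.
Arrival is 180° from departure on the ellipse, so φ = 180° − 76.19° = 104°.

φ = 104°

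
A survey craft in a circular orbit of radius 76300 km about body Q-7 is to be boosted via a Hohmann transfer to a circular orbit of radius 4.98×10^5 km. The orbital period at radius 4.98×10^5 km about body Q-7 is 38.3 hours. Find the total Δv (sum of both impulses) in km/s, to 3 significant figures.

From Kepler's third law T² = 4π²r³/μ at r = 4.98×10^5 km, T = 38.3 hours = 38.3 × 3600 s = 1.3788×10^5 s: μ = 4π²r³/T² = 2.56475×10^8 km³/s².
The Hohmann ellipse has a_t = (r₁ + r₂)/2 = 2.8715×10^5 km.
Circular speed at r₁: v₁ = √(μ/r₁) = √(2.56475×10^8/76300) = 57.98 km/s.
Transfer-orbit speed at r₁ (vis-viva equation): v_p = √[μ(2/r₁ − 1/a_t)] = 76.35 km/s.
First burn Δv₁ = |v_p − v₁| = 18.37 km/s.
At r₂, v₂ = √(μ/r₂) = 22.694 km/s.
Transfer-orbit speed at r₂: v_a = √[μ(2/r₂ − 1/a_t)] = 11.698 km/s.
Second burn Δv₂ = |v₂ − v_a| = 11.00 km/s.
Δv = Δv₁ + Δv₂ = 18.37 + 11.00 = 29.37 km/s.

Δv = 29.4 km/s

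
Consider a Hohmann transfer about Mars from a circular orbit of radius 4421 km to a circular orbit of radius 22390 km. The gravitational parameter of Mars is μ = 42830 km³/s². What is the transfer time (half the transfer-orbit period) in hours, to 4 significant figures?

The Hohmann ellipse has a_t = (r₁ + r₂)/2 = 13405.5 km.
Half the transfer-orbit period gives t = π√(a_t³/μ) = 23561 s.
Converting: 23561 s ÷ 3600 s/hour = 6.545 hours.

t = 6.545 hours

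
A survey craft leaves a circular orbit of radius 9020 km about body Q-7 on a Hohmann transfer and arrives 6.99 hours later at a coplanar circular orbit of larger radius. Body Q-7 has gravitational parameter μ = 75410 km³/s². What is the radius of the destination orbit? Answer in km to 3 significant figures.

r₂ = 24800 km

Transfer time t = 6.99 hours = 25164 s, and t = π√(a_t³/μ).
So a_t = (μ t²/π²)^(1/3) = (75410 × (25164)² / π²)^(1/3) = 16913 km.
Since a_t = (r₁ + r₂)/2, r₂ = 2a_t − r₁ = 2×16913 − 9020 = 24806 km.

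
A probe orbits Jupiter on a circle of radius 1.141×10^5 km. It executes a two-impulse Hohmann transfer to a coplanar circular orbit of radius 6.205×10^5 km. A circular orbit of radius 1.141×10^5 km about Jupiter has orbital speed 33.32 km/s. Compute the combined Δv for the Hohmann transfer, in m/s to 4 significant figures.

From the circular-orbit relation v² = μ/r at r = 1.141×10^5 km: μ = v²r = (33.32)² × 1.141×10^5 = 1.26676×10^8 km³/s².
Transfer-ellipse semi-major axis a_t = (r₁ + r₂)/2 = (1.141×10^5 + 6.205×10^5)/2 = 3.673×10^5 km.
Circular speed at r₁: v₁ = √(μ/r₁) = √(1.26676×10^8/1.141×10^5) = 33.320 km/s.
On the transfer ellipse at r₁, vis-viva gives v_p = √[μ(2/r₁ − 1/a_t)] = 43.308 km/s.
First burn Δv₁ = |v_p − v₁| = 9.988 km/s.
Circular speed at r₂: v₂ = √(μ/r₂) = 14.2882 km/s.
Transfer-orbit speed at r₂: v_a = √[μ(2/r₂ − 1/a_t)] = 7.96360 km/s.
Second burn Δv₂ = |v₂ − v_a| = 6.325 km/s.
Δv = Δv₁ + Δv₂ = 9.988 + 6.325 = 16.31 km/s.

Δv = 16310 m/s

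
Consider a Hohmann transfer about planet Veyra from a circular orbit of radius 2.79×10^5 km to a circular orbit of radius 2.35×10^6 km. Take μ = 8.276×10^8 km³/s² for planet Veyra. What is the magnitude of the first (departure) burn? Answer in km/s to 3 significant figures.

Δv₁ = 18.4 km/s

Semi-major axis of the transfer orbit: a_t = (2.790×10^5 + 2.350×10^6)/2 = 1.3145×10^6 km.
Circular speed at r = 2.790×10^5 km: v_c = √(μ/r) = 54.46 km/s.
Vis-viva on the transfer ellipse at r = 2.790×10^5 km gives v_t = √[μ(2/r − 1/a_t)] = 72.82 km/s.
Δv₁ = |v_t − v_c| = |72.82 − 54.46| = 18.36 km/s.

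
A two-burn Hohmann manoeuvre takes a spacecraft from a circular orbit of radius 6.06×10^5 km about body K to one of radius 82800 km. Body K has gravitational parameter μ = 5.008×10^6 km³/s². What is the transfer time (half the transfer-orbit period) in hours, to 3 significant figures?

t = 78.8 hours

Semi-major axis of the transfer orbit: a_t = (6.060×10^5 + 82800)/2 = 3.444×10^5 km.
By Kepler's third law the transfer-orbit period is T = 2π√(a_t³/μ), so t = T/2 = 2.837×10^5 s.
Converting: 2.837×10^5 s ÷ 3600 s/hour = 78.8 hours.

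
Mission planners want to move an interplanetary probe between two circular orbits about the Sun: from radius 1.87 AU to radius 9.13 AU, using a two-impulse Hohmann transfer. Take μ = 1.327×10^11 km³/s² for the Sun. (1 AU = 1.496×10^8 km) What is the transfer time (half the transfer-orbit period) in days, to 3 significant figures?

t = 2360 days

In km: r₁ = 1.87 × 1.496×10^8 = 2.79752×10^8 km; r₂ = 9.13 × 1.496×10^8 = 1.365848×10^9 km.
Transfer-ellipse semi-major axis a_t = (r₁ + r₂)/2 = (2.79752×10^8 + 1.365848×10^9)/2 = 8.228×10^8 km.
By Kepler's third law the transfer-orbit period is T = 2π√(a_t³/μ), so t = T/2 = 2.035×10^8 s.
Converting: 2.035×10^8 s ÷ 86400 s/day = 2360 days.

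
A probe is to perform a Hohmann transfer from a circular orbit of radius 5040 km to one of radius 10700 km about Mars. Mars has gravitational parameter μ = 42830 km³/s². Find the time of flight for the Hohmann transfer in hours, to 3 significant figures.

The Hohmann ellipse has a_t = (r₁ + r₂)/2 = 7870 km.
Transfer time t = π√(a_t³/μ) = π√((7870)³ / 42830) = 10600 s.
Converting: 10600 s ÷ 3600 s/hour = 2.94 hours.

t = 2.94 hours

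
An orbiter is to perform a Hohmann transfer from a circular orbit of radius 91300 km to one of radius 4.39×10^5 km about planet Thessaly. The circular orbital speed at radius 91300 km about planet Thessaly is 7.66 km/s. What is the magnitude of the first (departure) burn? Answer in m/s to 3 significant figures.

Δv₁ = 2200 m/s

From the circular-orbit relation v² = μ/r at r = 91300 km: μ = v²r = (7.66)² × 91300 = 5.35708×10^6 km³/s².
The Hohmann ellipse has a_t = (r₁ + r₂)/2 = 2.6515×10^5 km.
Circular speed at r = 91300 km: v_c = √(μ/r) = 7.660 km/s.
Transfer-orbit speed at the same r (vis-viva, a = a_t): v_t = √[μ(2/r − 1/a_t)] = 9.856 km/s.
Δv₁ = |v_t − v_c| = |9.856 − 7.660| = 2.196 km/s.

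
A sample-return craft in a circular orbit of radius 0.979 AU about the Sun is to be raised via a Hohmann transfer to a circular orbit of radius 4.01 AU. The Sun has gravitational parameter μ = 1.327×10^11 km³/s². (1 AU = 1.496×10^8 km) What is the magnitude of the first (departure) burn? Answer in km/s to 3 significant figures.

Δv₁ = 8.06 km/s

In km: r₁ = 0.979 × 1.496×10^8 = 1.464584×10^8 km; r₂ = 4.01 × 1.496×10^8 = 5.99896×10^8 km.
Semi-major axis of the transfer orbit: a_t = (1.464584×10^8 + 5.99896×10^8)/2 = 3.731772×10^8 km.
On the circular orbit at r = 1.464584×10^8 km, v_c = √(μ/r) = 30.1008 km/s.
Vis-viva on the transfer ellipse at r = 1.464584×10^8 km gives v_t = √[μ(2/r − 1/a_t)] = 38.1644 km/s.
Δv₁ = |v_t − v_c| = |38.1644 − 30.1008| = 8.064 km/s.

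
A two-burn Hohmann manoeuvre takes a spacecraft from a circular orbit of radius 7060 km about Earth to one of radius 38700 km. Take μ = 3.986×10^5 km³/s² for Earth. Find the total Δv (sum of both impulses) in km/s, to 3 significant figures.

Δv = 3.68 km/s

Transfer-ellipse semi-major axis a_t = (r₁ + r₂)/2 = (7060 + 38700)/2 = 22880 km.
At r₁ the circular-orbit speed is v₁ = √(μ/r₁) = 7.514 km/s.
On the transfer ellipse at r₁, vis-viva gives v_p = √[μ(2/r₁ − 1/a_t)] = 9.772 km/s.
First burn Δv₁ = |v_p − v₁| = 2.258 km/s.
Circular speed at r₂: v₂ = √(μ/r₂) = 3.2093 km/s.
Transfer-orbit speed at r₂: v_a = √[μ(2/r₂ − 1/a_t)] = 1.7827 km/s.
Second burn Δv₂ = |v₂ − v_a| = 1.427 km/s.
Δv = Δv₁ + Δv₂ = 2.258 + 1.427 = 3.685 km/s.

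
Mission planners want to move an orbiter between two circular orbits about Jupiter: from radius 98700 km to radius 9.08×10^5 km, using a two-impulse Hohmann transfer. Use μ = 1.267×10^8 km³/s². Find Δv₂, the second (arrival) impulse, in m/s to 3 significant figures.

The Hohmann ellipse has a_t = (r₁ + r₂)/2 = 5.0335×10^5 km.
On the circular orbit at r = 9.080×10^5 km, v_c = √(μ/r) = 11.813 km/s.
Vis-viva on the transfer ellipse at r = 9.080×10^5 km gives v_t = √[μ(2/r − 1/a_t)] = 5.2308 km/s.
Δv₂ = |v_t − v_c| = |5.2308 − 11.813| = 6.582 km/s.

Δv₂ = 6580 m/s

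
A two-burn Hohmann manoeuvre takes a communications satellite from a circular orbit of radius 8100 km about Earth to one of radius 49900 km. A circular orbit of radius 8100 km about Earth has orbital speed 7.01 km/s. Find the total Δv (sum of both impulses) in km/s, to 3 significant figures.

Δv = 3.52 km/s

From the circular-orbit relation v² = μ/r at r = 8100 km: μ = v²r = (7.01)² × 8100 = 3.98035×10^5 km³/s².
Semi-major axis of the transfer orbit: a_t = (8100 + 49900)/2 = 29000 km.
At r₁ the circular-orbit speed is v₁ = √(μ/r₁) = 7.010 km/s.
On the transfer ellipse at r₁, vis-viva gives v_p = √[μ(2/r₁ − 1/a_t)] = 9.195 km/s.
First burn Δv₁ = |v_p − v₁| = 2.185 km/s.
Circular speed at r₂: v₂ = √(μ/r₂) = 2.8243 km/s.
Transfer-orbit speed at r₂: v_a = √[μ(2/r₂ − 1/a_t)] = 1.4926 km/s.
Second burn Δv₂ = |v₂ − v_a| = 1.332 km/s.
Total Δv = Δv₁ + Δv₂ = 3.517 km/s.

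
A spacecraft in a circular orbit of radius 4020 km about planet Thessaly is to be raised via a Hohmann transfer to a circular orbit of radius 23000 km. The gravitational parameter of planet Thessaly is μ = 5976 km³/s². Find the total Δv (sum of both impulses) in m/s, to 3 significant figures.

Semi-major axis of the transfer orbit: a_t = (4020 + 23000)/2 = 13510 km.
Circular speed at r₁: v₁ = √(μ/r₁) = √(5976/4020) = 1.2192 km/s.
On the transfer ellipse at r₁, vis-viva gives v_p = √[μ(2/r₁ − 1/a_t)] = 1.5908 km/s.
First burn Δv₁ = |v_p − v₁| = 0.3716 km/s.
Circular speed at r₂: v₂ = √(μ/r₂) = 0.50973 km/s.
Transfer-orbit speed at r₂: v_a = √[μ(2/r₂ − 1/a_t)] = 0.27805 km/s.
Second burn Δv₂ = |v₂ − v_a| = 0.2317 km/s.
Δv = Δv₁ + Δv₂ = 0.3716 + 0.2317 = 0.6033 km/s.

Δv = 603 m/s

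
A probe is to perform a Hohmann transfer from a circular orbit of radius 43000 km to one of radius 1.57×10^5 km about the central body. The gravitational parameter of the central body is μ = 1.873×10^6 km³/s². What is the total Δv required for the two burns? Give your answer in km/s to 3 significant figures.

Transfer-ellipse semi-major axis a_t = (r₁ + r₂)/2 = (43000 + 1.570×10^5)/2 = 1.000×10^5 km.
At r₁ the circular-orbit speed is v₁ = √(μ/r₁) = 6.600 km/s.
Transfer-orbit speed at r₁ (vis-viva equation): v_p = √[μ(2/r₁ − 1/a_t)] = 8.270 km/s.
First burn Δv₁ = |v_p − v₁| = 1.670 km/s.
At r₂, v₂ = √(μ/r₂) = 3.454 km/s.
Transfer-orbit speed at r₂: v_a = √[μ(2/r₂ − 1/a_t)] = 2.265 km/s.
Second burn Δv₂ = |v₂ − v_a| = 1.189 km/s.
Δv = Δv₁ + Δv₂ = 1.670 + 1.189 = 2.859 km/s.

Δv = 2.86 km/s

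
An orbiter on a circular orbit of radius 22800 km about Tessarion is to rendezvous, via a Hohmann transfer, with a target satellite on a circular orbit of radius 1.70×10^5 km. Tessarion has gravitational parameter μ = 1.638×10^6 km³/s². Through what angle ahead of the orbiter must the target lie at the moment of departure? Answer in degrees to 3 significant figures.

Transfer-ellipse semi-major axis a_t = (r₁ + r₂)/2 = (22800 + 1.700×10^5)/2 = 96400 km.
The half-period of the transfer ellipse is t = π√(a_t³/μ) = 73470 s.
The target's mean motion on its circular orbit is ω₂ = √(μ/r₂³) = 1.8259×10^-5 rad/s.
Angle swept by the target during transfer: ω₂·t = 1.3415 rad = 76.86°.
The orbiter traverses 180° on the transfer ellipse, so the target must lead by 180° − 76.86° = 103°.

φ = 103°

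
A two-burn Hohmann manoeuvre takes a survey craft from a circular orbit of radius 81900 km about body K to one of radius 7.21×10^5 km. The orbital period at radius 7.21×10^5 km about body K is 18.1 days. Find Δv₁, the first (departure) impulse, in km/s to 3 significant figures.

From Kepler's third law T² = 4π²r³/μ at r = 7.21×10^5 km, T = 18.1 days = 18.1 × 86400 s = 1.56384×10^6 s: μ = 4π²r³/T² = 6.05036×10^6 km³/s².
Transfer-ellipse semi-major axis a_t = (r₁ + r₂)/2 = (81900 + 7.210×10^5)/2 = 4.0145×10^5 km.
On the circular orbit at r = 81900 km, v_c = √(μ/r) = 8.5951 km/s.
Transfer-orbit speed at the same r (vis-viva, a = a_t): v_t = √[μ(2/r − 1/a_t)] = 11.519 km/s.
Δv₁ = |v_t − v_c| = |11.519 − 8.5951| = 2.924 km/s.

Δv₁ = 2.92 km/s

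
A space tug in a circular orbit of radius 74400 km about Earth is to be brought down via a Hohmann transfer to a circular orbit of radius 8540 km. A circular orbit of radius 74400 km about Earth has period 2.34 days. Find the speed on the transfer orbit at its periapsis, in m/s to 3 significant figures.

v = 9140 m/s

From Kepler's third law T² = 4π²r³/μ at r = 74400 km, T = 2.34 days = 2.34 × 86400 s = 2.02176×10^5 s: μ = 4π²r³/T² = 3.97758×10^5 km³/s².
Transfer-ellipse semi-major axis a_t = (r₁ + r₂)/2 = (74400 + 8540)/2 = 41470 km.
The periapsis of the transfer ellipse is at r = 8540 km.
From the vis-viva equation, v = √[μ(2/r − 1/a_t)] = 9.141 km/s.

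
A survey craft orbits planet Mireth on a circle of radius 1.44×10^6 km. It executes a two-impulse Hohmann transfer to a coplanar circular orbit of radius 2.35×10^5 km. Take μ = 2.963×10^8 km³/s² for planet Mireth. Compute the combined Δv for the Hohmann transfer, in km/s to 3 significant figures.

Transfer-ellipse semi-major axis a_t = (r₁ + r₂)/2 = (1.440×10^6 + 2.350×10^5)/2 = 8.375×10^5 km.
At r₁ the circular-orbit speed is v₁ = √(μ/r₁) = 14.3445 km/s.
On the transfer ellipse at r₁, vis-viva gives v_a = √[μ(2/r₁ − 1/a_t)] = 7.59847 km/s.
First burn Δv₁ = |v_a − v₁| = 6.746 km/s.
At r₂, v₂ = √(μ/r₂) = 35.51 km/s.
Transfer-orbit speed at r₂: v_p = √[μ(2/r₂ − 1/a_t)] = 46.56 km/s.
Second burn Δv₂ = |v₂ − v_p| = 11.05 km/s.
Total Δv = Δv₁ + Δv₂ = 17.80 km/s.

Δv = 17.8 km/s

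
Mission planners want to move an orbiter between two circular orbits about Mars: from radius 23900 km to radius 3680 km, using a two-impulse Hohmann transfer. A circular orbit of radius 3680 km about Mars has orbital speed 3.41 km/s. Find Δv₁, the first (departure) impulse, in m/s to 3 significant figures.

Δv₁ = 647 m/s

From the circular-orbit relation v² = μ/r at r = 3680 km: μ = v²r = (3.41)² × 3680 = 42791.4 km³/s².
Semi-major axis of the transfer orbit: a_t = (23900 + 3680)/2 = 13790 km.
On the circular orbit at r = 23900 km, v_c = √(μ/r) = 1.338 km/s.
Transfer-orbit speed at the same r (vis-viva, a = a_t): v_t = √[μ(2/r − 1/a_t)] = 0.6912 km/s.
Δv₁ = |v_t − v_c| = |0.6912 − 1.338| = 0.6468 km/s.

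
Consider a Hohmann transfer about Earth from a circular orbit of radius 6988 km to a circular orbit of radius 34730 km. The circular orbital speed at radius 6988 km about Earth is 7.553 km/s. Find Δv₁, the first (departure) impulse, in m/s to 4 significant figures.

From the circular-orbit relation v² = μ/r at r = 6988 km: μ = v²r = (7.553)² × 6988 = 3.98650×10^5 km³/s².
Semi-major axis of the transfer orbit: a_t = (6988 + 34730)/2 = 20859 km.
Circular speed at r = 6988 km: v_c = √(μ/r) = 7.553 km/s.
Transfer-orbit speed at the same r (vis-viva, a = a_t): v_t = √[μ(2/r − 1/a_t)] = 9.746 km/s.
Δv₁ = |v_t − v_c| = |9.746 − 7.553| = 2.193 km/s.

Δv₁ = 2193 m/s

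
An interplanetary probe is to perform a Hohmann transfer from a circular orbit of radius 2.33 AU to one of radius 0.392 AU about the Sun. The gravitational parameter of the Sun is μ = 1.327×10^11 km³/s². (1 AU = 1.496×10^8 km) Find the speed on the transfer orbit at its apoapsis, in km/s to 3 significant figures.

In km: r₁ = 2.33 × 1.496×10^8 = 3.48568×10^8 km; r₂ = 0.392 × 1.496×10^8 = 5.86432×10^7 km.
The Hohmann ellipse has a_t = (r₁ + r₂)/2 = 2.036056×10^8 km.
The apoapsis of the transfer ellipse is at r = 3.48568×10^8 km.
Vis-viva: v = √[μ(2/r − 1/a_t)] = √[1.327×10^11 × (2/3.48568×10^8 − 1/2.036056×10^8)] = 10.47 km/s.

v = 10.5 km/s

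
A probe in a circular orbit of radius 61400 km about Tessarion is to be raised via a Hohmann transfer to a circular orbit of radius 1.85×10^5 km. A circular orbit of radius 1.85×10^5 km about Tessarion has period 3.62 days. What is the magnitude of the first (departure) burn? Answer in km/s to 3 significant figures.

Δv₁ = 1.45 km/s

From Kepler's third law T² = 4π²r³/μ at r = 1.85×10^5 km, T = 3.62 days = 3.62 × 86400 s = 3.12768×10^5 s: μ = 4π²r³/T² = 2.55523×10^6 km³/s².
Transfer-ellipse semi-major axis a_t = (r₁ + r₂)/2 = (61400 + 1.850×10^5)/2 = 1.232×10^5 km.
Circular speed at r = 61400 km: v_c = √(μ/r) = 6.451 km/s.
Transfer-orbit speed at the same r (vis-viva, a = a_t): v_t = √[μ(2/r − 1/a_t)] = 7.905 km/s.
Δv₁ = |v_t − v_c| = |7.905 − 6.451| = 1.454 km/s.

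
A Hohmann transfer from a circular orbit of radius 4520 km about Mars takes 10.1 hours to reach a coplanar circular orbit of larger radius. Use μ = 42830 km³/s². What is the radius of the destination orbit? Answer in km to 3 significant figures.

Transfer time t = 10.1 hours = 36360 s, and t = π√(a_t³/μ).
So a_t = (μ t²/π²)^(1/3) = (42830 × (36360)² / π²)^(1/3) = 17902 km.
Since a_t = (r₁ + r₂)/2, r₂ = 2a_t − r₁ = 2×17902 − 4520 = 31284 km.

r₂ = 31300 km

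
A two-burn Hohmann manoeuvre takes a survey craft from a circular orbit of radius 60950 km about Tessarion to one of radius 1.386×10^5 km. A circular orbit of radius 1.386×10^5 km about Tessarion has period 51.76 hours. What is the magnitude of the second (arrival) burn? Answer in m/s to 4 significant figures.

Δv₂ = 1021 m/s

From Kepler's third law T² = 4π²r³/μ at r = 1.386×10^5 km, T = 51.76 hours = 51.76 × 3600 s = 1.86336×10^5 s: μ = 4π²r³/T² = 3.02730×10^6 km³/s².
Transfer-ellipse semi-major axis a_t = (r₁ + r₂)/2 = (60950 + 1.386×10^5)/2 = 99775 km.
Circular speed at r = 1.386×10^5 km: v_c = √(μ/r) = 4.674 km/s.
Transfer-orbit speed at the same r (vis-viva, a = a_t): v_t = √[μ(2/r − 1/a_t)] = 3.653 km/s.
Δv₂ = |v_t − v_c| = |3.653 − 4.674| = 1.021 km/s.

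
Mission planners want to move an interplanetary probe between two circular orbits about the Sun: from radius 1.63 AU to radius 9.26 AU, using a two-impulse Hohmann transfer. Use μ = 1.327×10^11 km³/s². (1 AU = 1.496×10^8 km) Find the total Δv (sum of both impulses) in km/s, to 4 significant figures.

Δv = 11.53 km/s

In km: r₁ = 1.63 × 1.496×10^8 = 2.43848×10^8 km; r₂ = 9.26 × 1.496×10^8 = 1.385296×10^9 km.
Semi-major axis of the transfer orbit: a_t = (2.43848×10^8 + 1.385296×10^9)/2 = 8.14572×10^8 km.
Circular speed at r₁: v₁ = √(μ/r₁) = √(1.327×10^11/2.43848×10^8) = 23.328 km/s.
On the transfer ellipse at r₁, vis-viva gives v_p = √[μ(2/r₁ − 1/a_t)] = 30.422 km/s.
First burn Δv₁ = |v_p − v₁| = 7.094 km/s.
At r₂, v₂ = √(μ/r₂) = 9.787 km/s.
Transfer-orbit speed at r₂: v_a = √[μ(2/r₂ − 1/a_t)] = 5.355 km/s.
Second burn Δv₂ = |v₂ − v_a| = 4.432 km/s.
Total Δv = Δv₁ + Δv₂ = 11.53 km/s.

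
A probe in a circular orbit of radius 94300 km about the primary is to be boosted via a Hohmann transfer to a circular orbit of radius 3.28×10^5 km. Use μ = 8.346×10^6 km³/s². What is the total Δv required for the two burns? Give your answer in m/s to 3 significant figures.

Transfer-ellipse semi-major axis a_t = (r₁ + r₂)/2 = (94300 + 3.280×10^5)/2 = 2.1115×10^5 km.
At r₁ the circular-orbit speed is v₁ = √(μ/r₁) = 9.40770 km/s.
Transfer-orbit speed at r₁ (vis-viva): v_p = √[μ(2/r₁ − 1/a_t)] = 11.7253 km/s.
First burn Δv₁ = |v_p − v₁| = 2.318 km/s.
At r₂, v₂ = √(μ/r₂) = 5.044 km/s.
Transfer-orbit speed at r₂: v_a = √[μ(2/r₂ − 1/a_t)] = 3.371 km/s.
Second burn Δv₂ = |v₂ − v_a| = 1.673 km/s.
Δv = Δv₁ + Δv₂ = 2.318 + 1.673 = 3.991 km/s.

Δv = 3990 m/s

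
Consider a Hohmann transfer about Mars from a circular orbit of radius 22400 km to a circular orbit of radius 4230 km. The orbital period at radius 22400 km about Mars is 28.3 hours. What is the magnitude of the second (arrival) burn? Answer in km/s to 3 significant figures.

From Kepler's third law T² = 4π²r³/μ at r = 22400 km, T = 28.3 hours = 28.3 × 3600 s = 1.0188×10^5 s: μ = 4π²r³/T² = 42749.0 km³/s².
Semi-major axis of the transfer orbit: a_t = (22400 + 4230)/2 = 13315 km.
On the circular orbit at r = 4230 km, v_c = √(μ/r) = 3.1790 km/s.
Transfer-orbit speed at the same r (vis-viva, a = a_t): v_t = √[μ(2/r − 1/a_t)] = 4.1233 km/s.
Δv₂ = |v_t − v_c| = |4.1233 − 3.1790| = 0.9443 km/s.

Δv₂ = 0.944 km/s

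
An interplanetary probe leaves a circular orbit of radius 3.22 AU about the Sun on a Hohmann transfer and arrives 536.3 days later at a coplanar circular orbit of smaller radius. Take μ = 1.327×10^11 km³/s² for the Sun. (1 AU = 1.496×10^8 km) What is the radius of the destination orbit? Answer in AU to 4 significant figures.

r₂ = 0.8811 AU

In km: r₁ = 3.22 × 1.496×10^8 = 4.81712×10^8 km.
Transfer time t = 536.3 days = 4.633632×10^7 s, and t = π√(a_t³/μ).
So a_t = (μ t²/π²)^(1/3) = (1.327×10^11 × (4.633632×10^7)² / π²)^(1/3) = 3.0676×10^8 km.
Since a_t = (r₁ + r₂)/2, r₂ = 2a_t − r₁ = 2×3.0676×10^8 − 4.81712×10^8 = 1.31808×10^8 km.
In AU: r₂ = 1.31808×10^8 / 1.496×10^8 = 0.8811 AU.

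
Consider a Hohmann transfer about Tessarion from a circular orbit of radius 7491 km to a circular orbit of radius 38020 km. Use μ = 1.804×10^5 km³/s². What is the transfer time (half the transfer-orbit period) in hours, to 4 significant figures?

The Hohmann ellipse has a_t = (r₁ + r₂)/2 = 22755.5 km.
Transfer time t = π√(a_t³/μ) = π√((22755.5)³ / 1.804×10^5) = 25390 s.
Converting: 25390 s ÷ 3600 s/hour = 7.053 hours.

t = 7.053 hours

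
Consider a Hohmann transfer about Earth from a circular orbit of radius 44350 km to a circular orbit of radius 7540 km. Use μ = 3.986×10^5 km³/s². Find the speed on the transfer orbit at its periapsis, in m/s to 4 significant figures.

The Hohmann ellipse has a_t = (r₁ + r₂)/2 = 25945 km.
At periapsis, r = 7540 km.
From the vis-viva equation, v = √[μ(2/r − 1/a_t)] = 9.506 km/s.

v = 9506 m/s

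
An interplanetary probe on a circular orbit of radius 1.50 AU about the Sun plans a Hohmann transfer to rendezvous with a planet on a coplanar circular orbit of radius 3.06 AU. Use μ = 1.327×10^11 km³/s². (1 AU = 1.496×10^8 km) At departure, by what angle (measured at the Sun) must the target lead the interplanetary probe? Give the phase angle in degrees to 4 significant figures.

In km: r₁ = 1.50 × 1.496×10^8 = 2.244×10^8 km; r₂ = 3.06 × 1.496×10^8 = 4.57776×10^8 km.
Semi-major axis of the transfer orbit: a_t = (2.244×10^8 + 4.57776×10^8)/2 = 3.41088×10^8 km.
The half-period of the transfer ellipse is t = π√(a_t³/μ) = 5.4327×10^7 s.
Target angular speed ω₂ = √(μ/r₂³) = 3.7193×10^-8 rad/s.
Angle swept by the target during transfer: ω₂·t = 2.0206 rad = 115.77°.
Arrival is 180° from departure on the ellipse, so φ = 180° − 115.77° = 64.23°.

φ = 64.23°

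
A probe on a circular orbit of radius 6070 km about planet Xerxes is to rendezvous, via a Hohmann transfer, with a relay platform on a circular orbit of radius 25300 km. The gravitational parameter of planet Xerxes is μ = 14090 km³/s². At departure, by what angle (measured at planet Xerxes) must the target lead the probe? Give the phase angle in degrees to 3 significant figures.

Transfer-ellipse semi-major axis a_t = (r₁ + r₂)/2 = (6070 + 25300)/2 = 15685 km.
Transfer time t = π√(a_t³/μ) = 51990.2 s.
Target angular speed ω₂ = √(μ/r₂³) = 2.94968×10^-5 rad/s.
Angle swept by the target during transfer: ω₂·t = 1.53354 rad = 87.87°.
Arrival is 180° from departure on the ellipse, so φ = 180° − 87.87° = 92.1°.

φ = 92.1°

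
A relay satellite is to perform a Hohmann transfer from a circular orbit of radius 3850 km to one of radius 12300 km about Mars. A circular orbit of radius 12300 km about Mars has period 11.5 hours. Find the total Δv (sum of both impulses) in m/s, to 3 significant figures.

From Kepler's third law T² = 4π²r³/μ at r = 12300 km, T = 11.5 hours = 11.5 × 3600 s = 41400 s: μ = 4π²r³/T² = 42862.2 km³/s².
Semi-major axis of the transfer orbit: a_t = (3850 + 12300)/2 = 8075 km.
Circular speed at r₁: v₁ = √(μ/r₁) = √(42862.2/3850) = 3.3366 km/s.
Transfer-orbit speed at r₁ (vis-viva): v_p = √[μ(2/r₁ − 1/a_t)] = 4.1180 km/s.
First burn Δv₁ = |v_p − v₁| = 0.7814 km/s.
Circular speed at r₂: v₂ = √(μ/r₂) = 1.86674 km/s.
Transfer-orbit speed at r₂: v_a = √[μ(2/r₂ − 1/a_t)] = 1.28897 km/s.
Second burn Δv₂ = |v₂ − v_a| = 0.5778 km/s.
Δv = Δv₁ + Δv₂ = 0.7814 + 0.5778 = 1.359 km/s.

Δv = 1360 m/s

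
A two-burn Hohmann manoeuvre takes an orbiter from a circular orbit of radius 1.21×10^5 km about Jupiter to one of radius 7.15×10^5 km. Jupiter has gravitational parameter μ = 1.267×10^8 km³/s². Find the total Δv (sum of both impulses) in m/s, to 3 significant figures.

Transfer-ellipse semi-major axis a_t = (r₁ + r₂)/2 = (1.210×10^5 + 7.150×10^5)/2 = 4.180×10^5 km.
At r₁ the circular-orbit speed is v₁ = √(μ/r₁) = 32.359 km/s.
Transfer-orbit speed at r₁ (vis-viva equation): v_p = √[μ(2/r₁ − 1/a_t)] = 42.321 km/s.
First burn Δv₁ = |v_p − v₁| = 9.962 km/s.
Circular speed at r₂: v₂ = √(μ/r₂) = 13.312 km/s.
Transfer-orbit speed at r₂: v_a = √[μ(2/r₂ − 1/a_t)] = 7.1621 km/s.
Second burn Δv₂ = |v₂ − v_a| = 6.150 km/s.
Δv = Δv₁ + Δv₂ = 9.962 + 6.150 = 16.11 km/s.

Δv = 16100 m/s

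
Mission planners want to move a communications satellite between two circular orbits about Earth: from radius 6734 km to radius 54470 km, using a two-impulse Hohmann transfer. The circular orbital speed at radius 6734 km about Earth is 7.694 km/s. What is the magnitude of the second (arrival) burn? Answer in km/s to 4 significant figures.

From the circular-orbit relation v² = μ/r at r = 6734 km: μ = v²r = (7.694)² × 6734 = 3.98637×10^5 km³/s².
Transfer-ellipse semi-major axis a_t = (r₁ + r₂)/2 = (6734 + 54470)/2 = 30602 km.
On the circular orbit at r = 54470 km, v_c = √(μ/r) = 2.705 km/s.
Vis-viva on the transfer ellipse at r = 54470 km gives v_t = √[μ(2/r − 1/a_t)] = 1.269 km/s.
Δv₂ = |v_t − v_c| = |1.269 − 2.705| = 1.436 km/s.

Δv₂ = 1.436 km/s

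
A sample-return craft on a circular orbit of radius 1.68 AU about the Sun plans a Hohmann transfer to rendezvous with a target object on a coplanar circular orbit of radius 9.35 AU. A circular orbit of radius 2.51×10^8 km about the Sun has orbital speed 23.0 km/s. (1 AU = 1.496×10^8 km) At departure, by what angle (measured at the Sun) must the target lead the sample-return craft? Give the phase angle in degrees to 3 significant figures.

φ = 98.5°

From the circular-orbit relation v² = μ/r at r = 2.51×10^8 km: μ = v²r = (23.0)² × 2.51×10^8 = 1.32779×10^11 km³/s².
In km: r₁ = 1.68 × 1.496×10^8 = 2.51328×10^8 km; r₂ = 9.35 × 1.496×10^8 = 1.39876×10^9 km.
Semi-major axis of the transfer orbit: a_t = (2.51328×10^8 + 1.39876×10^9)/2 = 8.25044×10^8 km.
The half-period of the transfer ellipse is t = π√(a_t³/μ) = 2.0432×10^8 s.
The target's mean motion on its circular orbit is ω₂ = √(μ/r₂³) = 6.9655×10^-9 rad/s.
Angle swept by the target during transfer: ω₂·t = 1.4232 rad = 81.54°.
The sample-return craft traverses 180° on the transfer ellipse, so the target must lead by 180° − 81.54° = 98.5°.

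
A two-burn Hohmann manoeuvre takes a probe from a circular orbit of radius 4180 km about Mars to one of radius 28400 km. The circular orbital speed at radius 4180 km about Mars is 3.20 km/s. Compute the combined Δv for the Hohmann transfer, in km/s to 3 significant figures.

From the circular-orbit relation v² = μ/r at r = 4180 km: μ = v²r = (3.20)² × 4180 = 42803.2 km³/s².
The Hohmann ellipse has a_t = (r₁ + r₂)/2 = 16290 km.
Circular speed at r₁: v₁ = √(μ/r₁) = √(42803.2/4180) = 3.200 km/s.
Transfer-orbit speed at r₁ (vis-viva): v_p = √[μ(2/r₁ − 1/a_t)] = 4.225 km/s.
First burn Δv₁ = |v_p − v₁| = 1.025 km/s.
Circular speed at r₂: v₂ = √(μ/r₂) = 1.2277 km/s.
Transfer-orbit speed at r₂: v_a = √[μ(2/r₂ − 1/a_t)] = 0.62188 km/s.
Second burn Δv₂ = |v₂ − v_a| = 0.6058 km/s.
Δv = Δv₁ + Δv₂ = 1.025 + 0.6058 = 1.631 km/s.

Δv = 1.63 km/s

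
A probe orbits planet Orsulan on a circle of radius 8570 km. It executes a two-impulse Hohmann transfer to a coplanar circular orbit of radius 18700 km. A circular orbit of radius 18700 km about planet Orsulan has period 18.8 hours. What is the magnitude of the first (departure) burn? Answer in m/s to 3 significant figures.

Δv₁ = 439 m/s

From Kepler's third law T² = 4π²r³/μ at r = 18700 km, T = 18.8 hours = 18.8 × 3600 s = 67680 s: μ = 4π²r³/T² = 56359.1 km³/s².
Semi-major axis of the transfer orbit: a_t = (8570 + 18700)/2 = 13635 km.
On the circular orbit at r = 8570 km, v_c = √(μ/r) = 2.5644 km/s.
Vis-viva on the transfer ellipse at r = 8570 km gives v_t = √[μ(2/r − 1/a_t)] = 3.0032 km/s.
Δv₁ = |v_t − v_c| = |3.0032 − 2.5644| = 0.4388 km/s.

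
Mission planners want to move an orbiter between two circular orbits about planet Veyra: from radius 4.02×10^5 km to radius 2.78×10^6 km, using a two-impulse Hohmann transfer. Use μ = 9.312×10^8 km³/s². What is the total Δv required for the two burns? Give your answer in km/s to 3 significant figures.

Δv = 24.6 km/s

The Hohmann ellipse has a_t = (r₁ + r₂)/2 = 1.591×10^6 km.
At r₁ the circular-orbit speed is v₁ = √(μ/r₁) = 48.13 km/s.
On the transfer ellipse at r₁, vis-viva gives v_p = √[μ(2/r₁ − 1/a_t)] = 63.62 km/s.
First burn Δv₁ = |v_p − v₁| = 15.49 km/s.
At r₂, v₂ = √(μ/r₂) = 18.302 km/s.
Transfer-orbit speed at r₂: v_a = √[μ(2/r₂ − 1/a_t)] = 9.1998 km/s.
Second burn Δv₂ = |v₂ − v_a| = 9.102 km/s.
Total Δv = Δv₁ + Δv₂ = 24.59 km/s.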